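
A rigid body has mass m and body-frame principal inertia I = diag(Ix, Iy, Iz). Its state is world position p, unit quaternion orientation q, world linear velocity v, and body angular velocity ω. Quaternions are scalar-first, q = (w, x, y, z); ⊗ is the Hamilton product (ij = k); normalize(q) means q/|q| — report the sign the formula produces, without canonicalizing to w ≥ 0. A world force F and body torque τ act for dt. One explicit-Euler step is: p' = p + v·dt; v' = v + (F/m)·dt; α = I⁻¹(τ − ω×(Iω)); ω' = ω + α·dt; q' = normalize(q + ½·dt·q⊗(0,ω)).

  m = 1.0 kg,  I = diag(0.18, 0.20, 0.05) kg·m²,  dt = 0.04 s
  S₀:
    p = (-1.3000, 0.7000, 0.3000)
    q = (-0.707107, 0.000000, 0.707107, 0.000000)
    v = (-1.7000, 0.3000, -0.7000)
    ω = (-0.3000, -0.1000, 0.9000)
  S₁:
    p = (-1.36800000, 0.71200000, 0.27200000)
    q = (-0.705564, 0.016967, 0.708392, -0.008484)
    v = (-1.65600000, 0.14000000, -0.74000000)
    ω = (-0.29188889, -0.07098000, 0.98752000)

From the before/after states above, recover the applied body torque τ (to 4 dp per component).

τ = (0.0500, 0.1100, 0.1100)

ω₁ − ω₀ = (0.00811111, 0.02902000, 0.08752000)
gyro term ω₀×Iω₀ = (0.0135, -0.0351, 0.0006)
applied torque τ = (0.0500, 0.1100, 0.1100)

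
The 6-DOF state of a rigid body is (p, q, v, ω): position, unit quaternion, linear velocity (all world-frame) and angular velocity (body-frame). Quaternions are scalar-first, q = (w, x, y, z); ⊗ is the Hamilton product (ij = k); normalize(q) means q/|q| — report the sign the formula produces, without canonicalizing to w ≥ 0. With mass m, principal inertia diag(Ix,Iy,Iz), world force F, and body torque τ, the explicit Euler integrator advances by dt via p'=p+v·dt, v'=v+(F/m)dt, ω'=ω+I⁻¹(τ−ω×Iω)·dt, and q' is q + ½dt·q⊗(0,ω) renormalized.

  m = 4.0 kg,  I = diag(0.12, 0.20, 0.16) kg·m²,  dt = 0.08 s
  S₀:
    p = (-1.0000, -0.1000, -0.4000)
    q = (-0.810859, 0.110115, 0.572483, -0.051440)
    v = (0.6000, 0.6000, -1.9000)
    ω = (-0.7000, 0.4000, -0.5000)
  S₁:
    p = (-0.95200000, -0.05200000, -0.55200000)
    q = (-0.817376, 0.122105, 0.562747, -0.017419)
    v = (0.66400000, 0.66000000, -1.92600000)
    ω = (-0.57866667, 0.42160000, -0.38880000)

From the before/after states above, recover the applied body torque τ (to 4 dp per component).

rate change Δω = (0.12133333, 0.02160000, 0.11120000)
gyro term ω₀×Iω₀ = (0.0080, -0.0140, -0.0224)
I·α + gyro = (0.1900, 0.0400, 0.2000)

τ = (0.1900, 0.0400, 0.2000)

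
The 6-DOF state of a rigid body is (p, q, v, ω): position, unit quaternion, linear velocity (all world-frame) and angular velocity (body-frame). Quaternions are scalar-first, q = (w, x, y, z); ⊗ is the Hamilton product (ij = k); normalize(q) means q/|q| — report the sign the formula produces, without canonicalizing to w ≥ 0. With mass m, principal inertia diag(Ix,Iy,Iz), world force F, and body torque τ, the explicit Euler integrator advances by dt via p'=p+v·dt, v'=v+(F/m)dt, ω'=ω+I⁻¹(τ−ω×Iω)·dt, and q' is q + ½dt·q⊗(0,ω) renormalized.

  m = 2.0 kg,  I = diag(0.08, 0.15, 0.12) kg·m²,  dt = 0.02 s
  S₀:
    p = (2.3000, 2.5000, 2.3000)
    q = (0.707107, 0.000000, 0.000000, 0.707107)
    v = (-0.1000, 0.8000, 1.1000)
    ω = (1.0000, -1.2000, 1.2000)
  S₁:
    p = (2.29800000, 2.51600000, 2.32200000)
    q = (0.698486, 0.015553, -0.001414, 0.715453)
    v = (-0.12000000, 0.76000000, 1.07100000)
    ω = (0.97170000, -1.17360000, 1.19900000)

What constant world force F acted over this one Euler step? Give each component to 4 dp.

velocity change Δv = (-0.02000000, -0.04000000, -0.02900000)
F = m·Δv/dt = (-2.0000, -4.0000, -2.9000)

F = (-2.0000, -4.0000, -2.9000)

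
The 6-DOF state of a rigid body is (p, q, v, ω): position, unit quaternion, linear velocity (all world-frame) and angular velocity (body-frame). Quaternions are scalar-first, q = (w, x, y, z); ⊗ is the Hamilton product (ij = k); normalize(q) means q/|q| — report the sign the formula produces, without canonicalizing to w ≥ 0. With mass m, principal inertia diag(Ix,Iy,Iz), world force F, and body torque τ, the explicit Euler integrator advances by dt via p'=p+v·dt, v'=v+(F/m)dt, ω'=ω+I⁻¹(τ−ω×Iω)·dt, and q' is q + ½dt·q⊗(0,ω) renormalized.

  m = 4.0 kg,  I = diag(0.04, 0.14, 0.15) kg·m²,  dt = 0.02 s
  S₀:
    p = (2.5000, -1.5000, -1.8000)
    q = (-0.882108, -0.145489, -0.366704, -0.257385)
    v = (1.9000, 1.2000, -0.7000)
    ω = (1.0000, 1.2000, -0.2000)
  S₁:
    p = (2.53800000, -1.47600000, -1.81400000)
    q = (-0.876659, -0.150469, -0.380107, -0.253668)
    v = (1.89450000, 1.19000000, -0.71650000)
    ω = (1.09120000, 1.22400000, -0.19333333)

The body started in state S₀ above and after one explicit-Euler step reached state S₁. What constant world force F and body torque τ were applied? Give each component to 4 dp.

rate change Δω = (0.09120000, 0.02400000, 0.00666667)
ω₀×(Iω₀) = (-0.0024, 0.0220, 0.1200)
I·α + gyro = (0.1800, 0.1900, 0.1700)
v₁ − v₀ = (-0.00550000, -0.01000000, -0.01650000)
applied force F = (-1.1000, -2.0000, -3.3000)

F = (-1.1000, -2.0000, -3.3000)
τ = (0.1800, 0.1900, 0.1700)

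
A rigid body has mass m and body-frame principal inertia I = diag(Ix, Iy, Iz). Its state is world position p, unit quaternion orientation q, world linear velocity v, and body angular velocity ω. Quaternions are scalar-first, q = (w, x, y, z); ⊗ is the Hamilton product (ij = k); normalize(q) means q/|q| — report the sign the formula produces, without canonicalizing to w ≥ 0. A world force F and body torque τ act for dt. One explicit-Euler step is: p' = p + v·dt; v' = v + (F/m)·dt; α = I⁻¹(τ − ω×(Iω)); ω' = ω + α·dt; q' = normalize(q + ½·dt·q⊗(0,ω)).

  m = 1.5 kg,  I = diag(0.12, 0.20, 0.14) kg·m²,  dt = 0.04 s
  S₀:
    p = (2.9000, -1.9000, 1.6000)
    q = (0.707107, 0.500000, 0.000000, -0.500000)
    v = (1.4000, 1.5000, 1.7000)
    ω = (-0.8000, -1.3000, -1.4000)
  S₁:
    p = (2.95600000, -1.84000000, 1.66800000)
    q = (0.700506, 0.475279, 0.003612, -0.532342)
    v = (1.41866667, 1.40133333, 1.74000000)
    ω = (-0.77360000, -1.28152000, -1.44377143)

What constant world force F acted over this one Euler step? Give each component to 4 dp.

Δv = v₁−v₀ = (0.01866667, -0.09866667, 0.04000000)
applied force F = (0.7000, -3.7000, 1.5000)

F = (0.7000, -3.7000, 1.5000)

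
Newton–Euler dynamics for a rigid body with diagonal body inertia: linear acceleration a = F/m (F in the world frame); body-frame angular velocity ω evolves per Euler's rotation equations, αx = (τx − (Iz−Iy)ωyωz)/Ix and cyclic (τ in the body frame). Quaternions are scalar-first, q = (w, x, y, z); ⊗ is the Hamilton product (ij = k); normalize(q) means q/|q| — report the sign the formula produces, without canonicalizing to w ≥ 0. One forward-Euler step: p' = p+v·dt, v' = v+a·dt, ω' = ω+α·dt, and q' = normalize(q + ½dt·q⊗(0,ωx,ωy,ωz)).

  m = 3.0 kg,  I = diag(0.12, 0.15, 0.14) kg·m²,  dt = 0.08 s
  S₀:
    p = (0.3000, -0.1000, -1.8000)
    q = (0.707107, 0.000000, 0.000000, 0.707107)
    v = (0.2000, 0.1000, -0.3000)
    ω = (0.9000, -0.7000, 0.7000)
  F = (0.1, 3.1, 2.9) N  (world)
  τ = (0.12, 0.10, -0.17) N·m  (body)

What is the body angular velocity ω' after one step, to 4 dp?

gyro term ω×Iω = (0.0049, -0.0126, -0.0189)
angular accel α = (0.9592, 0.7507, -1.0793)
ω' = ω + α·dt = (0.9767, -0.6399, 0.6137)

ω' = (0.9767, -0.6399, 0.6137)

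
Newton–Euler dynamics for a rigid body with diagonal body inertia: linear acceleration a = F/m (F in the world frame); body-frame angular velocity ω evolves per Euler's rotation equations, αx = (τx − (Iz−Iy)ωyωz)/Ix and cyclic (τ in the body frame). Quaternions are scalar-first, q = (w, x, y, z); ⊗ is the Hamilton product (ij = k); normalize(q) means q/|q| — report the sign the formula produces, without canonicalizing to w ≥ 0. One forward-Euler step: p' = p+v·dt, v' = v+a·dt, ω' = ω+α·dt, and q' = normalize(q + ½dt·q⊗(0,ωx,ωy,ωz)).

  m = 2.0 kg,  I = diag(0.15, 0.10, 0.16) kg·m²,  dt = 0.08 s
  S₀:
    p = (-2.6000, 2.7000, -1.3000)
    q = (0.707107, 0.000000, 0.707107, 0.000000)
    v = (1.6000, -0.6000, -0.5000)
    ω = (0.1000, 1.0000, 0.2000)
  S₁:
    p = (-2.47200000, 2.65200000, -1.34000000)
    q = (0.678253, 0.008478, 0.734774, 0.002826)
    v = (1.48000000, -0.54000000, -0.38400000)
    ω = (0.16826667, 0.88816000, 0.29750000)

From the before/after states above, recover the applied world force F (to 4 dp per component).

Δv = v₁−v₀ = (-0.12000000, 0.06000000, 0.11600000)
F = m·Δv/dt = (-3.0000, 1.5000, 2.9000)

F = (-3.0000, 1.5000, 2.9000)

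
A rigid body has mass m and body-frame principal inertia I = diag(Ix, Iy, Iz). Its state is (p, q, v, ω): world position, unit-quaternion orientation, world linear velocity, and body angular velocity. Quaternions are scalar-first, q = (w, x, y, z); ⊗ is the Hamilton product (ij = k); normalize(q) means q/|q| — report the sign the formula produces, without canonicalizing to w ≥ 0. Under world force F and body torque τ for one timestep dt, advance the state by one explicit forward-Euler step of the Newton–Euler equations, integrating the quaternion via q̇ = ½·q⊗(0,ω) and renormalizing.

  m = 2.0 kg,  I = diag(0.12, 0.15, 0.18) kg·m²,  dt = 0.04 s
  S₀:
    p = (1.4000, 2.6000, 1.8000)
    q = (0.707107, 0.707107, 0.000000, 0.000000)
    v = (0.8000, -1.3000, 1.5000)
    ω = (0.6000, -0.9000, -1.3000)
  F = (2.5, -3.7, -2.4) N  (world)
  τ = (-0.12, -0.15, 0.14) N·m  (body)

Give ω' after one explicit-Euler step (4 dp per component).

precession coupling ω×(Iω) = (0.0351, 0.0468, -0.0162)
(τ − ω×Iω)/I = (-1.2925, -1.3120, 0.8678)
ω + α·dt = (0.5483, -0.9525, -1.2653)

ω' = (0.5483, -0.9525, -1.2653)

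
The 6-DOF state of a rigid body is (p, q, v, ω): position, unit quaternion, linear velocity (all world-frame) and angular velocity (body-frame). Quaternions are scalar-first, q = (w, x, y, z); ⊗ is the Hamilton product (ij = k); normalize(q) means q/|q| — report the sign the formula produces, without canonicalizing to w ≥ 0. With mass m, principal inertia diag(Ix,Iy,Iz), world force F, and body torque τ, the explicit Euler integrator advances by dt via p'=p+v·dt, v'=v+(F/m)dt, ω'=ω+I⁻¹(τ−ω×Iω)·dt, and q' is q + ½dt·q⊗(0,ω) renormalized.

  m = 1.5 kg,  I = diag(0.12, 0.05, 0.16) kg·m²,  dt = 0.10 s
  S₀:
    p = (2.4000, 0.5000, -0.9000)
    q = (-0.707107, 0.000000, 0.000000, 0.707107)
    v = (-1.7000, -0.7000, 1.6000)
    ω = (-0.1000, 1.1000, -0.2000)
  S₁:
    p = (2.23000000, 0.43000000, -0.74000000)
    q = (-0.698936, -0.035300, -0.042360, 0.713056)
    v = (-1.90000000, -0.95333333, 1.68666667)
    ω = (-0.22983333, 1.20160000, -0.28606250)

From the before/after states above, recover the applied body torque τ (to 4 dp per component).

τ = (-0.1800, 0.0500, -0.1300)

rate change Δω = (-0.12983333, 0.10160000, -0.08606250)
I·α + gyro = (-0.1800, 0.0500, -0.1300)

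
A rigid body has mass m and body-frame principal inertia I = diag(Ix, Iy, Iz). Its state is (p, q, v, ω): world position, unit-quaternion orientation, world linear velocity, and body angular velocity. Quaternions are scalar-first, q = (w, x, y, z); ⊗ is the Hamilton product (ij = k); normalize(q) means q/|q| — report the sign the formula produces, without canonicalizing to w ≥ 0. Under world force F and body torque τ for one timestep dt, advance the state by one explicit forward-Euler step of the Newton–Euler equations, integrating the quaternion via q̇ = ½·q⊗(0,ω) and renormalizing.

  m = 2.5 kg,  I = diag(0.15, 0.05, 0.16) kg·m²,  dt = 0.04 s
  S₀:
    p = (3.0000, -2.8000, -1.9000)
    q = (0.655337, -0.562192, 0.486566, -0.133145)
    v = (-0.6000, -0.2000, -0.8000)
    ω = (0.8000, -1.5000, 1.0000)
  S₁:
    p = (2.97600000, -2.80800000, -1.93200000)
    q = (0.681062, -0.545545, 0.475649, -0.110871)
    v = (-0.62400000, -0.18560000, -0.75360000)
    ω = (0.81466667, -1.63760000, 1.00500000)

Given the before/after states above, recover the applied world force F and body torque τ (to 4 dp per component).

velocity change Δv = (-0.02400000, 0.01440000, 0.04640000)
applied force F = (-1.5000, 0.9000, 2.9000)
Δω = ω₁−ω₀ = (0.01466667, -0.13760000, 0.00500000)
applied torque τ = (-0.1100, -0.1800, 0.1400)

F = (-1.5000, 0.9000, 2.9000)
τ = (-0.1100, -0.1800, 0.1400)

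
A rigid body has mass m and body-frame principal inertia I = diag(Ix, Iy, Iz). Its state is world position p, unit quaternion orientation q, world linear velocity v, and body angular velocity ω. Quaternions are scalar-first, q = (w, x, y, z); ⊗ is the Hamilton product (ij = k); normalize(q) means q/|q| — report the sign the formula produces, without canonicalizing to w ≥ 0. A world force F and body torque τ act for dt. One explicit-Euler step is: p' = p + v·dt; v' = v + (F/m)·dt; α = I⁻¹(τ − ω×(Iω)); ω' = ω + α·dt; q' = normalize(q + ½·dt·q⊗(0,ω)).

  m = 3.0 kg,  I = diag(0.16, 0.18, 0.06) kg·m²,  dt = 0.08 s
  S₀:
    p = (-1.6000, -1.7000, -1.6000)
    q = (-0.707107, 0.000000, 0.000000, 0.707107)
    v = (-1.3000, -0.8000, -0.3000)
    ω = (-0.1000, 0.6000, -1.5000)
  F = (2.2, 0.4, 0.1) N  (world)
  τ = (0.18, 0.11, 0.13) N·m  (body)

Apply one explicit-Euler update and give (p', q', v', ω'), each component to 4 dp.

p' = (-1.7040, -1.7640, -1.6240)
q' = (-0.6633, -0.0141, -0.0198, 0.7480)
v' = (-1.2413, -0.7893, -0.2973)
ω' = (-0.0640, 0.6422, -1.3251)

a = (0.7333, 0.1333, 0.0333)
p + v·dt = (-1.7040, -1.7640, -1.6240)
v' = v + a·dt = (-1.2413, -0.7893, -0.2973)
gyro term ω×Iω = (0.1080, 0.0150, -0.0012)
(τ − ω×Iω)/I = (0.4500, 0.5278, 2.1867)
new body rate ω' = (-0.0640, 0.6422, -1.3251)
Hamilton product q⊗(0,ω) = (1.0606605, -0.3535535, -0.4949749, 1.0606605)
updated quaternion q' = (-0.6633, -0.0141, -0.0198, 0.7480)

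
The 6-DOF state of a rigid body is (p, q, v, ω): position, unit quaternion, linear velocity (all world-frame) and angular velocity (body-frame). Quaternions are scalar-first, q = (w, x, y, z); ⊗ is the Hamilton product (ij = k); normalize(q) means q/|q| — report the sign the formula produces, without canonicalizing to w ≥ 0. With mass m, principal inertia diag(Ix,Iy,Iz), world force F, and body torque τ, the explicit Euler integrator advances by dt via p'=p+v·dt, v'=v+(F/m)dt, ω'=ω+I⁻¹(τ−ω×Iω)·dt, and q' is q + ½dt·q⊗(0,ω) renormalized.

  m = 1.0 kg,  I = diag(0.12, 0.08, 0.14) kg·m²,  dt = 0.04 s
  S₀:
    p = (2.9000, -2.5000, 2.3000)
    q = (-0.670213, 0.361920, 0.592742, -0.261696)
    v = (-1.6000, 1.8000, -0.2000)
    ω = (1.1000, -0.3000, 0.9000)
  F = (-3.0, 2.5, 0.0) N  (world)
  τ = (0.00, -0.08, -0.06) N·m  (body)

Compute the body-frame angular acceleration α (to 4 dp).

gyro term ω×Iω = (-0.0162, -0.0198, 0.0132)
angular accel α = (0.1350, -0.7525, -0.5229)

α = (0.1350, -0.7525, -0.5229)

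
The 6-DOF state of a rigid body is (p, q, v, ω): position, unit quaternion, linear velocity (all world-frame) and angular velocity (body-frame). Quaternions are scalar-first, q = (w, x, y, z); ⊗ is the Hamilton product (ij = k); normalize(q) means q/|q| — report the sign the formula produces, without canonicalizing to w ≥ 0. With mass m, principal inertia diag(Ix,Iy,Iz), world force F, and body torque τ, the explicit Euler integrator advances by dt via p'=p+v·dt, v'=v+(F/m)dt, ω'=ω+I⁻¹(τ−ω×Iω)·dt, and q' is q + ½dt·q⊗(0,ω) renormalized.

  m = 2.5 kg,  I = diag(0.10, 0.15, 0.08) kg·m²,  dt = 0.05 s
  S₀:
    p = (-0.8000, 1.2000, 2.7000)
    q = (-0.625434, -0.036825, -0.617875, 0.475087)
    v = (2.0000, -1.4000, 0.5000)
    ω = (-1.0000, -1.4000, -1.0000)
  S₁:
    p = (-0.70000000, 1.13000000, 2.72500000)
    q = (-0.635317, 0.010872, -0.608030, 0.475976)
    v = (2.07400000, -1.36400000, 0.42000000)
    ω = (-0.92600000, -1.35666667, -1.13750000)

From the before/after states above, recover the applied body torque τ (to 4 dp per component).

τ = (0.0500, 0.1500, -0.1500)

rate change Δω = (0.07400000, 0.04333333, -0.13750000)
gyro term ω₀×Iω₀ = (-0.0980, 0.0200, 0.0700)
I·α + gyro = (0.0500, 0.1500, -0.1500)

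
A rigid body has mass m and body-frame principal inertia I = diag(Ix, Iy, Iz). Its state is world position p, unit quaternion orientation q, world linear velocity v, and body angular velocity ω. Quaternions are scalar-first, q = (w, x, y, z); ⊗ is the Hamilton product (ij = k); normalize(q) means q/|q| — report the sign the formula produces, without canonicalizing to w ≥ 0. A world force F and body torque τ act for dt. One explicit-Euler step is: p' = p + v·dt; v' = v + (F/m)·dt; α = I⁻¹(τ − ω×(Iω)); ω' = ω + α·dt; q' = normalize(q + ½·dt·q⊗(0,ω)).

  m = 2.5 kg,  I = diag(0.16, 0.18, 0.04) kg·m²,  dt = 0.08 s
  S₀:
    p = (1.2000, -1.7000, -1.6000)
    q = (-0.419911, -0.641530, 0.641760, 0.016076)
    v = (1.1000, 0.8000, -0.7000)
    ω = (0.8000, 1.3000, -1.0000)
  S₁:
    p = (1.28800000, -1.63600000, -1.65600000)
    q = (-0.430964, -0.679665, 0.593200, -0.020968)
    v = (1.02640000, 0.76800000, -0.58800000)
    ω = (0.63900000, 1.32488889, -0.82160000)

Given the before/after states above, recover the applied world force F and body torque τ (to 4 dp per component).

F = (-2.3000, -1.0000, 3.5000)
τ = (-0.1400, -0.0400, 0.1100)

Δv = v₁−v₀ = (-0.07360000, -0.03200000, 0.11200000)
F = m·Δv/dt = (-2.3000, -1.0000, 3.5000)
rate change Δω = (-0.16100000, 0.02488889, 0.17840000)
τ = I·(Δω/dt) + ω₀×(Iω₀) = (-0.1400, -0.0400, 0.1100)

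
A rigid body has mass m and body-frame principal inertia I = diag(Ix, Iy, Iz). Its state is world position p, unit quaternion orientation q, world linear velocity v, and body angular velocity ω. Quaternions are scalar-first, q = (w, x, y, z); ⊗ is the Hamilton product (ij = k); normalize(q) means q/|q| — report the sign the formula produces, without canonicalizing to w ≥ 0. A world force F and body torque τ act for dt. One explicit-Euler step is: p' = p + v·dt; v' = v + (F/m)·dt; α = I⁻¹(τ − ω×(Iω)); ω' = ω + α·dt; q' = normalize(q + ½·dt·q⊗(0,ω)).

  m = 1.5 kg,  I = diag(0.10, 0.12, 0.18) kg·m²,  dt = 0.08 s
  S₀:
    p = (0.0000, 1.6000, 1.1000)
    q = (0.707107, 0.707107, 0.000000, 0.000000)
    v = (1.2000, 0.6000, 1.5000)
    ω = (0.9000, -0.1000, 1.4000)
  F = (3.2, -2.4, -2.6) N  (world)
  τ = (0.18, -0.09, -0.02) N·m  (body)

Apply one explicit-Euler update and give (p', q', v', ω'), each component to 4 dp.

p' = (0.0960, 1.6480, 1.2200)
q' = (0.6801, 0.7309, -0.0423, 0.0367)
v' = (1.3707, 0.4720, 1.3613)
ω' = (1.0507, -0.0928, 1.3919)

p' = p + v·dt = (0.0960, 1.6480, 1.2200)
new velocity v' = (1.3707, 0.4720, 1.3613)
gyro term ω×Iω = (-0.0084, -0.1008, -0.0018)
angular accel α = (1.8840, 0.0900, -0.1011)
ω' = ω + α·dt = (1.0507, -0.0928, 1.3919)
2q̇ = q⊗(0,ω) = (-0.6363963, 0.6363963, -1.0606605, 0.9192391)
q + ½dt·q⊗(0,ω), renormalized = (0.6801, 0.7309, -0.0423, 0.0367)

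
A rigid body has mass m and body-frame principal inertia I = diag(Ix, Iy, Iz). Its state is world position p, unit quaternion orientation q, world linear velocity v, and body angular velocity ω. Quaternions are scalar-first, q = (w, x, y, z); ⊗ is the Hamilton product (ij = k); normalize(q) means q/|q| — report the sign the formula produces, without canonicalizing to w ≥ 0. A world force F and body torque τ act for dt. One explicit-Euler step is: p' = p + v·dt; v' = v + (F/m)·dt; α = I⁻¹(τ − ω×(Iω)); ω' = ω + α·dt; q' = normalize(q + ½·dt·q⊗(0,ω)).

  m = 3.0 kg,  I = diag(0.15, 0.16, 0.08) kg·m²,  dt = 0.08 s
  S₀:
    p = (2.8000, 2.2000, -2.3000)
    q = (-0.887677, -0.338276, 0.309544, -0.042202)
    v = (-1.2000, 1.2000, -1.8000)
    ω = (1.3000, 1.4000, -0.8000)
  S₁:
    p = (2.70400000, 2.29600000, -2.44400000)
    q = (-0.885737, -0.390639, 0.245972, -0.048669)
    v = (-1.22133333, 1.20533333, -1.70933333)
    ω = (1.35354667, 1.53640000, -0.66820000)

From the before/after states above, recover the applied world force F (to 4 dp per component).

v₁ − v₀ = (-0.02133333, 0.00533333, 0.09066667)
F = m·Δv/dt = (-0.8000, 0.2000, 3.4000)

F = (-0.8000, 0.2000, 3.4000)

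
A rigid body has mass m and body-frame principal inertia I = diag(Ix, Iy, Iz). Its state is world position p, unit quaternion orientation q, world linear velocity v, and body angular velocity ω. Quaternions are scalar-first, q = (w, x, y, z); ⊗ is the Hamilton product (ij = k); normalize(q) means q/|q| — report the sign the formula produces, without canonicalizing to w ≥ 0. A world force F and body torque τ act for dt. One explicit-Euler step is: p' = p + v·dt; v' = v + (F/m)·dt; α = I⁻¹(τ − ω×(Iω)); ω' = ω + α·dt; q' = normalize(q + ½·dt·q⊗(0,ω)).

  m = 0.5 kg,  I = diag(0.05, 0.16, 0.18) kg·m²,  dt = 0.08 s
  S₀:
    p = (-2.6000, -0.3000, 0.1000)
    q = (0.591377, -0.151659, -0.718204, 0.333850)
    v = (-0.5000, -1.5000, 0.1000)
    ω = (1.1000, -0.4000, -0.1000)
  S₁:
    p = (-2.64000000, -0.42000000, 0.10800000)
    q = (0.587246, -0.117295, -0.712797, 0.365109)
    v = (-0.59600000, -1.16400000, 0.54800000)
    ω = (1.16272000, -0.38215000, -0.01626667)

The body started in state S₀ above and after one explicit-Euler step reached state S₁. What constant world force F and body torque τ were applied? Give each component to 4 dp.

F = (-0.6000, 2.1000, 2.8000)
τ = (0.0400, 0.0500, 0.1400)

ω₁ − ω₀ = (0.06272000, 0.01785000, 0.08373333)
gyro term ω₀×Iω₀ = (0.0008, 0.0143, -0.0484)
I·α + gyro = (0.0400, 0.0500, 0.1400)
velocity change Δv = (-0.09600000, 0.33600000, 0.44800000)
F = m·Δv/dt = (-0.6000, 2.1000, 2.8000)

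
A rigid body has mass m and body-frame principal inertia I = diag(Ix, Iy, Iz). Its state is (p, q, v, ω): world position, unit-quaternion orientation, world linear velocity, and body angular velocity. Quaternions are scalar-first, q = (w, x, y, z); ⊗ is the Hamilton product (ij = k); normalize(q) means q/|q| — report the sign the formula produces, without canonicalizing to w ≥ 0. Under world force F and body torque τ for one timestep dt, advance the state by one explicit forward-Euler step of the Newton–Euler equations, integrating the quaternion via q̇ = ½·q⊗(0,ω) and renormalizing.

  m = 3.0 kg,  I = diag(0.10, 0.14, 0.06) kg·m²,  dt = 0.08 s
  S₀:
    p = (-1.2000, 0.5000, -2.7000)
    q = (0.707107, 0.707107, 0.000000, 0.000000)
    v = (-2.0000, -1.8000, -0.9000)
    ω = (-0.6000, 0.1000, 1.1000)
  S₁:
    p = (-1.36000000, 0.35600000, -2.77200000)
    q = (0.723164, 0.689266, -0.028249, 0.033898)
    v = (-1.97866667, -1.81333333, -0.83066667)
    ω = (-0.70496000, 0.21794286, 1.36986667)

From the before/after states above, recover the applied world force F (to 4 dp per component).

velocity change Δv = (0.02133333, -0.01333333, 0.06933333)
applied force F = (0.8000, -0.5000, 2.6000)

F = (0.8000, -0.5000, 2.6000)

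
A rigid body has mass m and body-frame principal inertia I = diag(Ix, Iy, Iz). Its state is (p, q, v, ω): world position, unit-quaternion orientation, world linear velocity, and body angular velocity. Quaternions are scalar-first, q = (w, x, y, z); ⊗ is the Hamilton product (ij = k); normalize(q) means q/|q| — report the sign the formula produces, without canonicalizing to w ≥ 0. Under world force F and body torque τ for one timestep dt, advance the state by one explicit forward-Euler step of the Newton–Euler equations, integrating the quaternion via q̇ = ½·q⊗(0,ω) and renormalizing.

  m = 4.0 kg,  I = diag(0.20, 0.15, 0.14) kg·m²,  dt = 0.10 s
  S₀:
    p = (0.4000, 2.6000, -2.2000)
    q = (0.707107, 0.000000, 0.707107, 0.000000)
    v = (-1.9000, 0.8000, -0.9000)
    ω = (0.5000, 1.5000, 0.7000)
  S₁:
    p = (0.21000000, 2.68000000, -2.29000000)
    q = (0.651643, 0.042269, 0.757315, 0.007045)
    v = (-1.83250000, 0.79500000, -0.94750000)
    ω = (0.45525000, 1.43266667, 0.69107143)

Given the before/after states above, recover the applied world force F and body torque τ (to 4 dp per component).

F = (2.7000, -0.2000, -1.9000)
τ = (-0.1000, -0.0800, -0.0500)

velocity change Δv = (0.06750000, -0.00500000, -0.04750000)
applied force F = (2.7000, -0.2000, -1.9000)
rate change Δω = (-0.04475000, -0.06733333, -0.00892857)
gyro term ω₀×Iω₀ = (-0.0105, 0.0210, -0.0375)
I·α + gyro = (-0.1000, -0.0800, -0.0500)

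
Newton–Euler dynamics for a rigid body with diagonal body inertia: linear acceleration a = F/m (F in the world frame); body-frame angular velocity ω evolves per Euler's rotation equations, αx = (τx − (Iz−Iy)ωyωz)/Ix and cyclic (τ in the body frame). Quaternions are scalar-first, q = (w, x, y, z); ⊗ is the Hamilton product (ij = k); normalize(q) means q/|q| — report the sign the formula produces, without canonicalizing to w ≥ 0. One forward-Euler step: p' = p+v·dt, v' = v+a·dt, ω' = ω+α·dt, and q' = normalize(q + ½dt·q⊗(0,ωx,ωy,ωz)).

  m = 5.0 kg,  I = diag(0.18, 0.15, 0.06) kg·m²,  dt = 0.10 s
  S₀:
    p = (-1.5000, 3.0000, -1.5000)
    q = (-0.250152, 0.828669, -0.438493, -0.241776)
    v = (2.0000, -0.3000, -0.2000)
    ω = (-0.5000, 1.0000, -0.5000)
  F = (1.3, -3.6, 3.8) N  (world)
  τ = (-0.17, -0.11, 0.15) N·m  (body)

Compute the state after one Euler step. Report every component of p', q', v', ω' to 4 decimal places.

linear accel F/m = (0.2600, -0.7200, 0.7600)
new position p' = (-1.3000, 2.9700, -1.5200)
v' = v + a·dt = (2.0260, -0.3720, -0.1240)
precession coupling ω×(Iω) = (0.0450, 0.0300, 0.0150)
α = I⁻¹(τ − ω×Iω) = (-1.1944, -0.9333, 2.2500)
ω' = ω + α·dt = (-0.6194, 0.9067, -0.2750)
2q̇ = q⊗(0,ω) = (0.7319395, 0.5860985, 0.2850705, 0.7344985)
q + ½dt·q⊗(0,ω), renormalized = (-0.2132, 0.8564, -0.4234, -0.2047)

p' = (-1.3000, 2.9700, -1.5200)
q' = (-0.2132, 0.8564, -0.4234, -0.2047)
v' = (2.0260, -0.3720, -0.1240)
ω' = (-0.6194, 0.9067, -0.2750)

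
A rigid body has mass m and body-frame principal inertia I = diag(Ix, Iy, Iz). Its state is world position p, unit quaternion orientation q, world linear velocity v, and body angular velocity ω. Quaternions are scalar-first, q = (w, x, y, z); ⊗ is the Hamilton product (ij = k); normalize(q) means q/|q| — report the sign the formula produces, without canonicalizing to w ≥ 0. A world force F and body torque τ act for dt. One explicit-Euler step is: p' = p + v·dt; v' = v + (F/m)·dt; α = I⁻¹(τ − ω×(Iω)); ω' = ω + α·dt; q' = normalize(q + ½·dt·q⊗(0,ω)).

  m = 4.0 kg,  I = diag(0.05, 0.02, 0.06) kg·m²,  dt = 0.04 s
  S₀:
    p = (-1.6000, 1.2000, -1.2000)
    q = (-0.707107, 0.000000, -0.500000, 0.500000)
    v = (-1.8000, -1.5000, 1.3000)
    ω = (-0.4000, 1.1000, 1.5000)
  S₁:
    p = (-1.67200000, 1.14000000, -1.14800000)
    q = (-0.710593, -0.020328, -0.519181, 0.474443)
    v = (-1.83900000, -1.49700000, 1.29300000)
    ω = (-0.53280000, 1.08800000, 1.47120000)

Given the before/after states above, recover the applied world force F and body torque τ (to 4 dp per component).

ω₁ − ω₀ = (-0.13280000, -0.01200000, -0.02880000)
ω₀×(Iω₀) = (0.0660, 0.0060, 0.0132)
I·α + gyro = (-0.1000, 0.0000, -0.0300)
velocity change Δv = (-0.03900000, 0.00300000, -0.00700000)
F = m·Δv/dt = (-3.9000, 0.3000, -0.7000)

F = (-3.9000, 0.3000, -0.7000)
τ = (-0.1000, 0.0000, -0.0300)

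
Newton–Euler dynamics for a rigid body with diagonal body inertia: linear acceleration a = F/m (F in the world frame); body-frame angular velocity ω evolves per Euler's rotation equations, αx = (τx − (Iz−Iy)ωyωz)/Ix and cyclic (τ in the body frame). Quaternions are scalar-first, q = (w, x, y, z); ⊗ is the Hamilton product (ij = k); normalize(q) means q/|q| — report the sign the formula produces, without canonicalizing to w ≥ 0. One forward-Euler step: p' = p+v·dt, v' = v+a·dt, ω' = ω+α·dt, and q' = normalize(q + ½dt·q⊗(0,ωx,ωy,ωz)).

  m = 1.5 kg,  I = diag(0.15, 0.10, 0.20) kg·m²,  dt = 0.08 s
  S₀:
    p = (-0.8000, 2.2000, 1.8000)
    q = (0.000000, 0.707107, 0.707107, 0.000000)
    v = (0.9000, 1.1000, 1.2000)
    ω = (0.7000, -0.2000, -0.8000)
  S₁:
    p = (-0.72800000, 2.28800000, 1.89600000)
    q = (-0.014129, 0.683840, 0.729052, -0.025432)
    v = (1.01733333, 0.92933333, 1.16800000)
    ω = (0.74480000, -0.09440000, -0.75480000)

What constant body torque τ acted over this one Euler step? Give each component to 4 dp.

ω₁ − ω₀ = (0.04480000, 0.10560000, 0.04520000)
gyro term ω₀×Iω₀ = (0.0160, 0.0280, 0.0070)
applied torque τ = (0.1000, 0.1600, 0.1200)

τ = (0.1000, 0.1600, 0.1200)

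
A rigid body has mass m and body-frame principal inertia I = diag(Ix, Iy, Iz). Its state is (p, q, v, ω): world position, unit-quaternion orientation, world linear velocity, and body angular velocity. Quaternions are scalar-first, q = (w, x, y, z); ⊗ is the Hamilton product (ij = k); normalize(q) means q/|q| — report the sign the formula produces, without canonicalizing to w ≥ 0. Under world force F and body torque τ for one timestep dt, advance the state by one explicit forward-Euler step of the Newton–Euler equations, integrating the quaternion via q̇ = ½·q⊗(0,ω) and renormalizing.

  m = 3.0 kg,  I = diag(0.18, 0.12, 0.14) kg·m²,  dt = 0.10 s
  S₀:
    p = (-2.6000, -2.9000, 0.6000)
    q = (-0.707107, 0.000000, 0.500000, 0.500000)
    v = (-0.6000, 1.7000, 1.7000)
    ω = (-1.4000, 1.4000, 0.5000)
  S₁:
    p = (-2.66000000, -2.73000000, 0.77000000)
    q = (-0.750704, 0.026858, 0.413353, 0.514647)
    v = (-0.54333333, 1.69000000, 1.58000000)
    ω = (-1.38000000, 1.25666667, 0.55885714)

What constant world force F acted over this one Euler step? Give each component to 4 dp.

velocity change Δv = (0.05666667, -0.01000000, -0.12000000)
m·(v₁−v₀)/dt = (1.7000, -0.3000, -3.6000)

F = (1.7000, -0.3000, -3.6000)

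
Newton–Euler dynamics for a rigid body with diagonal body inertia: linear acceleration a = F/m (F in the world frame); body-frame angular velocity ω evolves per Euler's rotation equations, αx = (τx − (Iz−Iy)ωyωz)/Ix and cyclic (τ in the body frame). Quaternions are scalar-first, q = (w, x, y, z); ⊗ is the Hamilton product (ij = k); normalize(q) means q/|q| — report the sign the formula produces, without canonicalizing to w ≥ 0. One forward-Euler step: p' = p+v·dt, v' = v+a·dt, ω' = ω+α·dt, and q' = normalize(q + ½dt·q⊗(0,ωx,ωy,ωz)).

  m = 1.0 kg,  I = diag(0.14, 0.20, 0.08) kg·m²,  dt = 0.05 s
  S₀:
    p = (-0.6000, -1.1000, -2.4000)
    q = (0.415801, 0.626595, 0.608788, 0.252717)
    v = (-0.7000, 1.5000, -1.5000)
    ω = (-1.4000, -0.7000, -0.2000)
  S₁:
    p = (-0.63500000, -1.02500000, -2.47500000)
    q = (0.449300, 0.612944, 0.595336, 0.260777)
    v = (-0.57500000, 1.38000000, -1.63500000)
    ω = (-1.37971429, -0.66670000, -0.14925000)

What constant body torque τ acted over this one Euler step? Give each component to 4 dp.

τ = (0.0400, 0.1500, 0.1400)

rate change Δω = (0.02028571, 0.03330000, 0.05075000)
applied torque τ = (0.0400, 0.1500, 0.1400)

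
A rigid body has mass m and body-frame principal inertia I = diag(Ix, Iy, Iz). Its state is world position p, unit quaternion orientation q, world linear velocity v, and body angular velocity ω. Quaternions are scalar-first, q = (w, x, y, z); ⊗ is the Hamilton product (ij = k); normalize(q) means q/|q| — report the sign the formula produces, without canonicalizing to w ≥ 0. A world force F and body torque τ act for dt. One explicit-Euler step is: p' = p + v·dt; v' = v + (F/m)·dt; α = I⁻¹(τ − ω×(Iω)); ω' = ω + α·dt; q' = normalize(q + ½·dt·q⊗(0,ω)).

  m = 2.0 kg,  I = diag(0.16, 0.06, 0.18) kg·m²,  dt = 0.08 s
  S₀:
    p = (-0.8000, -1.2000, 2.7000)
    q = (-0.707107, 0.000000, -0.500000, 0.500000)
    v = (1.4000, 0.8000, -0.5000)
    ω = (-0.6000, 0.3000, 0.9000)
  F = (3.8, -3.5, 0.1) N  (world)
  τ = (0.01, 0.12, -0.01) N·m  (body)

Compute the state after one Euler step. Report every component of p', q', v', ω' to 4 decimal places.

angular accel α = (-0.1400, 1.8200, -0.1556)
ω' = ω + α·dt = (-0.6112, 0.4456, 0.8876)
q⊗(0,ω) = (-0.3000000, -0.1757358, -0.5121321, -0.9363963)
q + ½dt·q⊗(0,ω), renormalized = (-0.7184, -0.0070, -0.5200, 0.4621)
linear accel F/m = (1.9000, -1.7500, 0.0500)
p' = p + v·dt = (-0.6880, -1.1360, 2.6600)
new velocity v' = (1.5520, 0.6600, -0.4960)

p' = (-0.6880, -1.1360, 2.6600)
q' = (-0.7184, -0.0070, -0.5200, 0.4621)
v' = (1.5520, 0.6600, -0.4960)
ω' = (-0.6112, 0.4456, 0.8876)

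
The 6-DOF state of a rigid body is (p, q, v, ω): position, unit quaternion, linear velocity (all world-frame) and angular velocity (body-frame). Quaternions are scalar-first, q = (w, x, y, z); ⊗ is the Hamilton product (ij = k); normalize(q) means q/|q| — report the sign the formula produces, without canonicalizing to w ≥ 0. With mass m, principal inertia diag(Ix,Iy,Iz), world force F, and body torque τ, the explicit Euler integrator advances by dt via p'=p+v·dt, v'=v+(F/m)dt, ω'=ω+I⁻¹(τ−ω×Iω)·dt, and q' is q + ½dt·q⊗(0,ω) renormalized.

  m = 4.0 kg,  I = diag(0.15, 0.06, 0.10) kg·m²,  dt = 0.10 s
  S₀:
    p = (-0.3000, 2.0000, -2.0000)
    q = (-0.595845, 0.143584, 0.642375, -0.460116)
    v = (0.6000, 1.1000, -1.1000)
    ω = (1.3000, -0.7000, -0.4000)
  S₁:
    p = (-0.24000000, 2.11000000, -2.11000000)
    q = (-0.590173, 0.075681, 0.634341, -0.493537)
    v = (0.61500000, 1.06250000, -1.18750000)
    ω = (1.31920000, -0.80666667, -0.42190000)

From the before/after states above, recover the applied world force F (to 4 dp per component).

velocity change Δv = (0.01500000, -0.03750000, -0.08750000)
applied force F = (0.6000, -1.5000, -3.5000)

F = (0.6000, -1.5000, -3.5000)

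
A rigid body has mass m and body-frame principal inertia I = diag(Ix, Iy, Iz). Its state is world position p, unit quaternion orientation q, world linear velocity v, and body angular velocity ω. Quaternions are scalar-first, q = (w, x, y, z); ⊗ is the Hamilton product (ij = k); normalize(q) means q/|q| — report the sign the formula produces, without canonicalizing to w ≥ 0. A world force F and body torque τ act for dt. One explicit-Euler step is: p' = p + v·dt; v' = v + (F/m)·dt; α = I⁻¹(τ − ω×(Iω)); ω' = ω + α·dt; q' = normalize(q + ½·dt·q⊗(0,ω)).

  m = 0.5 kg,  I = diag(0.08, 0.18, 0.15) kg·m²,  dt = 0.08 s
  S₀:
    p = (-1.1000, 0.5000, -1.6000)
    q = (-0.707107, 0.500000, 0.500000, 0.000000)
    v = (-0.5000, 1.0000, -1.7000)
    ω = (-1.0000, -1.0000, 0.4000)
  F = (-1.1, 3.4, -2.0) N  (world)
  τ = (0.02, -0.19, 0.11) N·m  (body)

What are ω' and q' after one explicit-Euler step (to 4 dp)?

ω' = (-0.9920, -1.0969, 0.4053)
q' = (-0.6660, 0.5354, 0.5194, -0.0113)

ω×(Iω) gyroscopic = (0.0120, 0.0280, 0.1000)
α = I⁻¹(τ − ω×Iω) = (0.1000, -1.2111, 0.0667)
ω' = ω + α·dt = (-0.9920, -1.0969, 0.4053)
2q̇ = q⊗(0,ω) = (1.0000000, 0.9071070, 0.5071070, -0.2828428)
updated quaternion q' = (-0.6660, 0.5354, 0.5194, -0.0113)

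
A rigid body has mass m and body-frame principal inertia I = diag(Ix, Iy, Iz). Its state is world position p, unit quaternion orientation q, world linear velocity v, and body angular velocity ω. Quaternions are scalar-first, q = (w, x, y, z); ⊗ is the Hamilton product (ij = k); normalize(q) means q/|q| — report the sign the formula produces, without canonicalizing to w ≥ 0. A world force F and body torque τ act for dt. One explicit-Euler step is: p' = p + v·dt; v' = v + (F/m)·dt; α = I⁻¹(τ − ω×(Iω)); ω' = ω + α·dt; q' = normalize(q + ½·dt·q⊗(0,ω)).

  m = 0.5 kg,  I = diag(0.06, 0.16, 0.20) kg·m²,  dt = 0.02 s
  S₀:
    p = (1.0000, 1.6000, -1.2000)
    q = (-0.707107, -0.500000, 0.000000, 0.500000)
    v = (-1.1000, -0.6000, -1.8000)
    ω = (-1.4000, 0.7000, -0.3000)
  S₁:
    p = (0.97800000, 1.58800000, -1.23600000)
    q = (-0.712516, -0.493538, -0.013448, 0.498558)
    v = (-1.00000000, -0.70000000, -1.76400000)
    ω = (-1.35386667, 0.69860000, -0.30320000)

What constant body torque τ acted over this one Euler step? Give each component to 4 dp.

τ = (0.1300, -0.0700, -0.1300)

rate change Δω = (0.04613333, -0.00140000, -0.00320000)
gyro term ω₀×Iω₀ = (-0.0084, -0.0588, -0.0980)
applied torque τ = (0.1300, -0.0700, -0.1300)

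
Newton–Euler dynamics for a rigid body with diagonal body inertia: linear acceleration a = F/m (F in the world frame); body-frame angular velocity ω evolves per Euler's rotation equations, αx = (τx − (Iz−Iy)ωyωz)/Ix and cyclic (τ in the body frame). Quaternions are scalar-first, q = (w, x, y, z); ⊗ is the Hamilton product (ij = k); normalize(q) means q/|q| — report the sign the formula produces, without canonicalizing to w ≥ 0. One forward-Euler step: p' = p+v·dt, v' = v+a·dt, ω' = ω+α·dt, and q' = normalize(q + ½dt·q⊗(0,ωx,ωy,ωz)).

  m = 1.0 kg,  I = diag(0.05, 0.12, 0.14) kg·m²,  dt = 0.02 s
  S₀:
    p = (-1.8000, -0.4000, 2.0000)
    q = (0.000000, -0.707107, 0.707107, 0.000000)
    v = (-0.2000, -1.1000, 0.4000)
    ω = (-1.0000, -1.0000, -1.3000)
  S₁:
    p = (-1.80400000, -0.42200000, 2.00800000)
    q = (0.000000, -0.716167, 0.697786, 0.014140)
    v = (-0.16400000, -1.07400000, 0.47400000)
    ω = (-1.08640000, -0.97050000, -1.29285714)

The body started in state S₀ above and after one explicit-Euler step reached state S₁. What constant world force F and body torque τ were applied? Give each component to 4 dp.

Δω = ω₁−ω₀ = (-0.08640000, 0.02950000, 0.00714286)
τ = I·(Δω/dt) + ω₀×(Iω₀) = (-0.1900, 0.0600, 0.1200)
velocity change Δv = (0.03600000, 0.02600000, 0.07400000)
F = m·Δv/dt = (1.8000, 1.3000, 3.7000)

F = (1.8000, 1.3000, 3.7000)
τ = (-0.1900, 0.0600, 0.1200)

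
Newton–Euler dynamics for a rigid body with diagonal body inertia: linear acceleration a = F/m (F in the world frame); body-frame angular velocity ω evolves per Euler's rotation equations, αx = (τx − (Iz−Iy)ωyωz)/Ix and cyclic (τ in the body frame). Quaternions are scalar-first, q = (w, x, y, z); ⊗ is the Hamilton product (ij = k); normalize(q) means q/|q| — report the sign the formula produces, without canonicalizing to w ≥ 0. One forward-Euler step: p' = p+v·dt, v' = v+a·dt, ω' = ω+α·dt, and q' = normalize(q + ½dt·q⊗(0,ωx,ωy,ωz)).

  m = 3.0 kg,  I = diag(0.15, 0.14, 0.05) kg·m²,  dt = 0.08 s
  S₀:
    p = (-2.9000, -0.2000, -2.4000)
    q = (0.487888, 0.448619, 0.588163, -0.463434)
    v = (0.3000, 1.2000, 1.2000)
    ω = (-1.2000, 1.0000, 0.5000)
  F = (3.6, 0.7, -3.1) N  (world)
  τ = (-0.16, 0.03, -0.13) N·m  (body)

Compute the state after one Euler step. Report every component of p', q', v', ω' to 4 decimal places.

precession coupling ω×(Iω) = (-0.0450, -0.0600, 0.0120)
(τ − ω×Iω)/I = (-0.7667, 0.6429, -2.8400)
ω + α·dt = (-1.2613, 1.0514, 0.2728)
2q̇ = q⊗(0,ω) = (0.1818968, 0.1720499, 0.8196993, 1.3983586)
q + ½dt·q⊗(0,ω), renormalized = (0.4941, 0.4545, 0.6196, -0.4066)
new position p' = (-2.8760, -0.1040, -2.3040)
new velocity v' = (0.3960, 1.2187, 1.1173)

p' = (-2.8760, -0.1040, -2.3040)
q' = (0.4941, 0.4545, 0.6196, -0.4066)
v' = (0.3960, 1.2187, 1.1173)
ω' = (-1.2613, 1.0514, 0.2728)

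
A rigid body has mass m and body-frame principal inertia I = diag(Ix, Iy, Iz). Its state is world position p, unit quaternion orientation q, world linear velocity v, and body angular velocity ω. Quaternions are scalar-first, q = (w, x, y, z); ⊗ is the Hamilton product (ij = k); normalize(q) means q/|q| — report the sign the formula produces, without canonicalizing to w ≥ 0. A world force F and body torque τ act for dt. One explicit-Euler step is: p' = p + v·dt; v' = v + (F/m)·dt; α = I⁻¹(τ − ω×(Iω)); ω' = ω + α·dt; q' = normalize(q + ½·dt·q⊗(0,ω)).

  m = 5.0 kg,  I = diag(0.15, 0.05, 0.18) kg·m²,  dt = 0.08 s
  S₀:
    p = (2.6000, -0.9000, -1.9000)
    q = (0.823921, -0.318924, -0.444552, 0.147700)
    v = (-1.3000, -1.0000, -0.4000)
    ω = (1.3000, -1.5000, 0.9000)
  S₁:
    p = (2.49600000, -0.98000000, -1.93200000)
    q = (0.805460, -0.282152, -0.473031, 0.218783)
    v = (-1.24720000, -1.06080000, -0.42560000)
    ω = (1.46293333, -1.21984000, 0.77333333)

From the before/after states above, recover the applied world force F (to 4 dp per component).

F = (3.3000, -3.8000, -1.6000)

velocity change Δv = (0.05280000, -0.06080000, -0.02560000)
m·(v₁−v₀)/dt = (3.3000, -3.8000, -1.6000)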